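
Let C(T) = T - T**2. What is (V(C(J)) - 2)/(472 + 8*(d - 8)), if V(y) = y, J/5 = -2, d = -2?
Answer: -2/7 ≈ -0.28571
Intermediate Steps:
J = -10 (J = 5*(-2) = -10)
(V(C(J)) - 2)/(472 + 8*(d - 8)) = (-10*(1 - 1*(-10)) - 2)/(472 + 8*(-2 - 8)) = (-10*(1 + 10) - 2)/(472 + 8*(-10)) = (-10*11 - 2)/(472 - 80) = (-110 - 2)/392 = -112*1/392 = -2/7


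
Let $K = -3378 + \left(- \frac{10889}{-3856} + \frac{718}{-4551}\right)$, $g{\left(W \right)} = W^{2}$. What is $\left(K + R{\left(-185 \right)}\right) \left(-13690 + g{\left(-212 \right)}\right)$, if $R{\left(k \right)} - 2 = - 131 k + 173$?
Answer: $\frac{1922798796241607}{2924776} \approx 6.5742 \cdot 10^{8}$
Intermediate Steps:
$R{\left(k \right)} = 175 - 131 k$ ($R{\left(k \right)} = 2 - \left(-173 + 131 k\right) = 175 - 131 k$)
$K = - \frac{59232572737}{17548656}$ ($K = -3378 + \left(\left(-10889\right) \left(- \frac{1}{3856}\right) + 718 \left(- \frac{1}{4551}\right)\right) = -3378 + \left(\frac{10889}{3856} - \frac{718}{4551}\right) = -3378 + \frac{46787231}{17548656} = - \frac{59232572737}{17548656} \approx -3375.3$)
$\left(K + R{\left(-185 \right)}\right) \left(-13690 + g{\left(-212 \right)}\right) = \left(- \frac{59232572737}{17548656} + \left(175 - -24235\right)\right) \left(-13690 + \left(-212\right)^{2}\right) = \left(- \frac{59232572737}{17548656} + \left(175 + 24235\right)\right) \left(-13690 + 44944\right) = \left(- \frac{59232572737}{17548656} + 24410\right) 31254 = \frac{369130120223}{17548656} \cdot 31254 = \frac{1922798796241607}{2924776}$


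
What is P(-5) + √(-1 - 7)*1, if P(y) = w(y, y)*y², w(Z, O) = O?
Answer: -125 + 2*I*√2 ≈ -125.0 + 2.8284*I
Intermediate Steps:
P(y) = y³ (P(y) = y*y² = y³)
P(-5) + √(-1 - 7)*1 = (-5)³ + √(-1 - 7)*1 = -125 + √(-8)*1 = -125 + (2*I*√2)*1 = -125 + 2*I*√2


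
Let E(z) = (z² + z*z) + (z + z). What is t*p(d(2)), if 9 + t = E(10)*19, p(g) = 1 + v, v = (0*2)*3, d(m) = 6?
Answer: 4171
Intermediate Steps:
v = 0 (v = 0*3 = 0)
p(g) = 1 (p(g) = 1 + 0 = 1)
E(z) = 2*z + 2*z² (E(z) = (z² + z²) + 2*z = 2*z² + 2*z = 2*z + 2*z²)
t = 4171 (t = -9 + (2*10*(1 + 10))*19 = -9 + (2*10*11)*19 = -9 + 220*19 = -9 + 4180 = 4171)
t*p(d(2)) = 4171*1 = 4171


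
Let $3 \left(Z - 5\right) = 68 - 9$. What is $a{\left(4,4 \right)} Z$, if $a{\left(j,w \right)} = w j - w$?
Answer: $296$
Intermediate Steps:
$a{\left(j,w \right)} = - w + j w$ ($a{\left(j,w \right)} = j w - w = - w + j w$)
$Z = \frac{74}{3}$ ($Z = 5 + \frac{68 - 9}{3} = 5 + \frac{1}{3} \cdot 59 = 5 + \frac{59}{3} = \frac{74}{3} \approx 24.667$)
$a{\left(4,4 \right)} Z = 4 \left(-1 + 4\right) \frac{74}{3} = 4 \cdot 3 \cdot \frac{74}{3} = 12 \cdot \frac{74}{3} = 296$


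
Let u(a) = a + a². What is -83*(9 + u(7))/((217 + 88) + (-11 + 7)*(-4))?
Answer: -5395/321 ≈ -16.807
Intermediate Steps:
-83*(9 + u(7))/((217 + 88) + (-11 + 7)*(-4)) = -83*(9 + 7*(1 + 7))/((217 + 88) + (-11 + 7)*(-4)) = -83*(9 + 7*8)/(305 - 4*(-4)) = -83*(9 + 56)/(305 + 16) = -5395/321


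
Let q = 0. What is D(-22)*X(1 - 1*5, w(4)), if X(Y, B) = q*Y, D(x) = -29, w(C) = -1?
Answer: 0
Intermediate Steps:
X(Y, B) = 0 (X(Y, B) = 0*Y = 0)
D(-22)*X(1 - 1*5, w(4)) = -29*0 = 0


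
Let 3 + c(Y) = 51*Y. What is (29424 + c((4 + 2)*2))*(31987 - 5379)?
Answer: 799118064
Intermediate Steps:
c(Y) = -3 + 51*Y
(29424 + c((4 + 2)*2))*(31987 - 5379) = (29424 + (-3 + 51*((4 + 2)*2)))*(31987 - 5379) = (29424 + (-3 + 51*(6*2)))*26608 = (29424 + (-3 + 51*12))*26608 = (29424 + (-3 + 612))*26608 = (29424 + 609)*26608 = 30033*26608 = 799118064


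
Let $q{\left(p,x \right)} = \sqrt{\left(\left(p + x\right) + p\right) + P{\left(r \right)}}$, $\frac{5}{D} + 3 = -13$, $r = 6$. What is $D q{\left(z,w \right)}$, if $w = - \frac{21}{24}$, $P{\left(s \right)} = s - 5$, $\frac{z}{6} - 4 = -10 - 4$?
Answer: $- \frac{5 i \sqrt{1918}}{64} \approx - 3.4215 i$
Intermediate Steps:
$z = -60$ ($z = 24 + 6 \left(-10 - 4\right) = 24 + 6 \left(-14\right) = 24 - 84 = -60$)
$P{\left(s \right)} = -5 + s$
$D = - \frac{5}{16}$ ($D = \frac{5}{-3 - 13} = \frac{5}{-16} = 5 \left(- \frac{1}{16}\right) = - \frac{5}{16} \approx -0.3125$)
$w = - \frac{7}{8}$ ($w = \left(-21\right) \frac{1}{24} = - \frac{7}{8} \approx -0.875$)
$q{\left(p,x \right)} = \sqrt{1 + x + 2 p}$ ($q{\left(p,x \right)} = \sqrt{\left(\left(p + x\right) + p\right) + \left(-5 + 6\right)} = \sqrt{\left(x + 2 p\right) + 1} = \sqrt{1 + x + 2 p}$)
$D q{\left(z,w \right)} = - \frac{5 \sqrt{1 - \frac{7}{8} + 2 \left(-60\right)}}{16} = - \frac{5 \sqrt{1 - \frac{7}{8} - 120}}{16} = - \frac{5 \sqrt{- \frac{959}{8}}}{16} = - \frac{5 \frac{i \sqrt{1918}}{4}}{16} = - \frac{5 i \sqrt{1918}}{64}$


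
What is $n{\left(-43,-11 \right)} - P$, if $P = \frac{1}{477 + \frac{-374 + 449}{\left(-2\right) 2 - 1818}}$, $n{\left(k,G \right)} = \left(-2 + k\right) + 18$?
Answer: $- \frac{23465335}{869019} \approx -27.002$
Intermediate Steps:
$n{\left(k,G \right)} = 16 + k$
$P = \frac{1822}{869019}$ ($P = \frac{1}{477 + \frac{75}{-4 - 1818}} = \frac{1}{477 + \frac{75}{-1822}} = \frac{1}{477 + 75 \left(- \frac{1}{1822}\right)} = \frac{1}{477 - \frac{75}{1822}} = \frac{1}{\frac{869019}{1822}} = \frac{1822}{869019} \approx 0.0020966$)
$n{\left(-43,-11 \right)} - P = \left(16 - 43\right) - \frac{1822}{869019} = -27 - \frac{1822}{869019} = - \frac{23465335}{869019}$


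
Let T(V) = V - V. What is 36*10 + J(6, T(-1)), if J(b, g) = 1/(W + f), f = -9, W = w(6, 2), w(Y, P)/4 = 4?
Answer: 2521/7 ≈ 360.14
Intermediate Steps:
w(Y, P) = 16 (w(Y, P) = 4*4 = 16)
W = 16
T(V) = 0
J(b, g) = 1/7 (J(b, g) = 1/(16 - 9) = 1/7)
36*10 + J(6, T(-1)) = 36*10 + 1/7 = 360 + 1/7 = 2521/7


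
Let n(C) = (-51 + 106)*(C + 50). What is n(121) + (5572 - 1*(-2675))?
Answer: 17652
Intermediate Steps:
n(C) = 2750 + 55*C (n(C) = 55*(50 + C) = 2750 + 55*C)
n(121) + (5572 - 1*(-2675)) = (2750 + 55*121) + (5572 - 1*(-2675)) = (2750 + 6655) + (5572 + 2675) = 9405 + 8247 = 17652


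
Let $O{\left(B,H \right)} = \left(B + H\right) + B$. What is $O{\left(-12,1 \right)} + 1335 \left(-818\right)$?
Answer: $-1092053$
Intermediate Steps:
$O{\left(B,H \right)} = H + 2 B$
$O{\left(-12,1 \right)} + 1335 \left(-818\right) = \left(1 + 2 \left(-12\right)\right) + 1335 \left(-818\right) = \left(1 - 24\right) - 1092030 = -23 - 1092030 = -1092053$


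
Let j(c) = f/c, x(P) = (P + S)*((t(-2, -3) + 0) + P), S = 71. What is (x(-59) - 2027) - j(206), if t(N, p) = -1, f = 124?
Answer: -283003/103 ≈ -2747.6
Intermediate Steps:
x(P) = (-1 + P)*(71 + P) (x(P) = (P + 71)*((-1 + 0) + P) = (71 + P)*(-1 + P) = (-1 + P)*(71 + P))
j(c) = 124/c
(x(-59) - 2027) - j(206) = ((-71 + (-59)² + 70*(-59)) - 2027) - 124/206 = ((-71 + 3481 - 4130) - 2027) - 124/206 = (-720 - 2027) - 1*62/103 = -2747 - 62/103 = -283003/103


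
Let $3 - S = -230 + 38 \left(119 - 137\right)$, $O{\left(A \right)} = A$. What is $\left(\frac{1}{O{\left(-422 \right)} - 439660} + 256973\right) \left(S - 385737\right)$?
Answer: $- \frac{21759491391351850}{220041} \approx -9.8888 \cdot 10^{10}$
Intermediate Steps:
$S = 917$ ($S = 3 - \left(-230 + 38 \left(119 - 137\right)\right) = 3 - \left(-230 + 38 \left(-18\right)\right) = 3 - \left(-230 - 684\right) = 3 - -914 = 3 + 914 = 917$)
$\left(\frac{1}{O{\left(-422 \right)} - 439660} + 256973\right) \left(S - 385737\right) = \left(\frac{1}{-422 - 439660} + 256973\right) \left(917 - 385737\right) = \left(\frac{1}{-440082} + 256973\right) \left(-384820\right) = \left(- \frac{1}{440082} + 256973\right) \left(-384820\right) = \frac{113089191785}{440082} \left(-384820\right) = - \frac{21759491391351850}{220041}$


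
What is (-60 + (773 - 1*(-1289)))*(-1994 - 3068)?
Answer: -10134124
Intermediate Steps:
(-60 + (773 - 1*(-1289)))*(-1994 - 3068) = (-60 + (773 + 1289))*(-5062) = (-60 + 2062)*(-5062) = 2002*(-5062) = -10134124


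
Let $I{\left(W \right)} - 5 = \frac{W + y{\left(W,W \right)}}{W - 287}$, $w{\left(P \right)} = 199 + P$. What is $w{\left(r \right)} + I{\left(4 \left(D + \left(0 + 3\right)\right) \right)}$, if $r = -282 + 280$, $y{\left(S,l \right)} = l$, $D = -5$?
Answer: $\frac{59606}{295} \approx 202.05$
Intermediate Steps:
$r = -2$
$I{\left(W \right)} = 5 + \frac{2 W}{-287 + W}$ ($I{\left(W \right)} = 5 + \frac{W + W}{W - 287} = 5 + \frac{2 W}{-287 + W}$)
$w{\left(r \right)} + I{\left(4 \left(D + \left(0 + 3\right)\right) \right)} = \left(199 - 2\right) + \frac{7 \left(-205 + 4 \left(-5 + \left(0 + 3\right)\right)\right)}{-287 + 4 \left(-5 + \left(0 + 3\right)\right)} = 197 + \frac{7 \left(-205 + 4 \left(-5 + 3\right)\right)}{-287 + 4 \left(-5 + 3\right)} = 197 + \frac{7 \left(-205 + 4 \left(-2\right)\right)}{-287 + 4 \left(-2\right)} = 197 + \frac{7 \left(-205 - 8\right)}{-287 - 8} = 197 + 7 \frac{1}{-295} \left(-213\right) = 197 + 7 \left(- \frac{1}{295}\right) \left(-213\right) = 197 + \frac{1491}{295} = \frac{59606}{295}$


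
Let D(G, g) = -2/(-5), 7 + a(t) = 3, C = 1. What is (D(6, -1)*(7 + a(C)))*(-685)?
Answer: -822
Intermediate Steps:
a(t) = -4 (a(t) = -7 + 3 = -4)
D(G, g) = 2/5 (D(G, g) = -2*(-1/5) = 2/5)
(D(6, -1)*(7 + a(C)))*(-685) = (2*(7 - 4)/5)*(-685) = ((2/5)*3)*(-685) = (6/5)*(-685) = -822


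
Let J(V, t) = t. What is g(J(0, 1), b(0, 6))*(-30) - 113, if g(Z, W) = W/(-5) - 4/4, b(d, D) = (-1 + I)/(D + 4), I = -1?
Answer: -421/5 ≈ -84.200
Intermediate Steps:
b(d, D) = -2/(4 + D) (b(d, D) = (-1 - 1)/(D + 4) = -2/(4 + D))
g(Z, W) = -1 - W/5 (g(Z, W) = W*(-1/5) - 4*1/4 = -W/5 - 1 = -1 - W/5)
g(J(0, 1), b(0, 6))*(-30) - 113 = (-1 - (-2)/(5*(4 + 6)))*(-30) - 113 = (-1 - (-2)/(5*10))*(-30) - 113 = (-1 - 1/5*(-1/5))*(-30) - 113 = (-1 + 1/25)*(-30) - 113 = -24/25*(-30) - 113 = 144/5 - 113 = -421/5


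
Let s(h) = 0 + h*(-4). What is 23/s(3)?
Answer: -23/12 ≈ -1.9167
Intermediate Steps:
s(h) = -4*h (s(h) = 0 - 4*h = -4*h)
23/s(3) = 23/(-4*3) = 23/(-12) = -1/12*23 = -23/12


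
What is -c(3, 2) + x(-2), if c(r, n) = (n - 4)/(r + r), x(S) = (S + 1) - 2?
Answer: -8/3 ≈ -2.6667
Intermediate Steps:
x(S) = -1 + S (x(S) = (1 + S) - 2 = -1 + S)
c(r, n) = (-4 + n)/(2*r) (c(r, n) = (-4 + n)/((2*r)) = (-4 + n)*(1/(2*r)) = (-4 + n)/(2*r))
-c(3, 2) + x(-2) = -(-4 + 2)/(2*3) + (-1 - 2) = -(-2)/(2*3) - 3 = -1*(-⅓) - 3 = ⅓ - 3 = -8/3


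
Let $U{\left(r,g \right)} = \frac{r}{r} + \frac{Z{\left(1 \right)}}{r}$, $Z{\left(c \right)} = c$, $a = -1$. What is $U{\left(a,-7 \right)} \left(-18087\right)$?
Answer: $0$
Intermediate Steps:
$U{\left(r,g \right)} = 1 + \frac{1}{r}$ ($U{\left(r,g \right)} = \frac{r}{r} + 1 \frac{1}{r} = 1 + \frac{1}{r}$)
$U{\left(a,-7 \right)} \left(-18087\right) = \frac{1 - 1}{-1} \left(-18087\right) = \left(-1\right) 0 \left(-18087\right) = 0 \left(-18087\right) = 0$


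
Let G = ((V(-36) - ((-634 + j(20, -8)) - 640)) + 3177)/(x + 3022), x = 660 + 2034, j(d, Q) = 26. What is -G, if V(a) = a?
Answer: -4389/5716 ≈ -0.76784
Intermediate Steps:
x = 2694
G = 4389/5716 (G = ((-36 - ((-634 + 26) - 640)) + 3177)/(2694 + 3022) = ((-36 - (-608 - 640)) + 3177)/5716 = ((-36 - 1*(-1248)) + 3177)*(1/5716) = ((-36 + 1248) + 3177)*(1/5716) = (1212 + 3177)*(1/5716) = 4389*(1/5716) = 4389/5716 ≈ 0.76784)
-G = -1*4389/5716 = -4389/5716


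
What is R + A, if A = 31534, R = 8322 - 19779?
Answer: 20077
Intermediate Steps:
R = -11457
R + A = -11457 + 31534 = 20077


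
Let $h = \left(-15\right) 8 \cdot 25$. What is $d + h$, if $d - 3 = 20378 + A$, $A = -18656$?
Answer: $-1275$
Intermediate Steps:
$h = -3000$ ($h = \left(-120\right) 25 = -3000$)
$d = 1725$ ($d = 3 + \left(20378 - 18656\right) = 3 + 1722 = 1725$)
$d + h = 1725 - 3000 = -1275$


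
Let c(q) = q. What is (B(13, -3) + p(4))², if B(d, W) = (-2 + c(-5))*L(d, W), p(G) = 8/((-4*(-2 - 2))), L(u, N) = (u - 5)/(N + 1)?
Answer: 3249/4 ≈ 812.25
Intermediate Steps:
L(u, N) = (-5 + u)/(1 + N)
p(G) = ½ (p(G) = 8/((-4*(-4))) = 8/16 = 8*(1/16) = ½)
B(d, W) = -7*(-5 + d)/(1 + W) (B(d, W) = (-2 - 5)*((-5 + d)/(1 + W)) = -7*(-5 + d)/(1 + W))
(B(13, -3) + p(4))² = (7*(5 - 1*13)/(1 - 3) + ½)² = (7*(5 - 13)/(-2) + ½)² = (7*(-½)*(-8) + ½)² = (28 + ½)² = (57/2)² = 3249/4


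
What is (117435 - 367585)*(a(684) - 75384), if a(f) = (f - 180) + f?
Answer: 18560129400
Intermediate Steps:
a(f) = -180 + 2*f (a(f) = (-180 + f) + f = -180 + 2*f)
(117435 - 367585)*(a(684) - 75384) = (117435 - 367585)*((-180 + 2*684) - 75384) = -250150*((-180 + 1368) - 75384) = -250150*(1188 - 75384) = -250150*(-74196) = 18560129400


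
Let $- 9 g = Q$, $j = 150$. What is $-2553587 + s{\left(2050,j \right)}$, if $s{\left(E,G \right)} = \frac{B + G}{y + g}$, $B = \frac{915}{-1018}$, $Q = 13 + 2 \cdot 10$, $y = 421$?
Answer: $- \frac{3254638105277}{1274536} \approx -2.5536 \cdot 10^{6}$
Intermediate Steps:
$Q = 33$ ($Q = 13 + 20 = 33$)
$g = - \frac{11}{3}$ ($g = \left(- \frac{1}{9}\right) 33 = - \frac{11}{3} \approx -3.6667$)
$B = - \frac{915}{1018}$ ($B = 915 \left(- \frac{1}{1018}\right) = - \frac{915}{1018} \approx -0.89882$)
$s{\left(E,G \right)} = - \frac{2745}{1274536} + \frac{3 G}{1252}$ ($s{\left(E,G \right)} = \frac{- \frac{915}{1018} + G}{421 - \frac{11}{3}} = \frac{- \frac{915}{1018} + G}{\frac{1252}{3}} = \left(- \frac{915}{1018} + G\right) \frac{3}{1252} = - \frac{2745}{1274536} + \frac{3 G}{1252}$)
$-2553587 + s{\left(2050,j \right)} = -2553587 + \left(- \frac{2745}{1274536} + \frac{3}{1252} \cdot 150\right) = -2553587 + \left(- \frac{2745}{1274536} + \frac{225}{626}\right) = -2553587 + \frac{455355}{1274536} = - \frac{3254638105277}{1274536}$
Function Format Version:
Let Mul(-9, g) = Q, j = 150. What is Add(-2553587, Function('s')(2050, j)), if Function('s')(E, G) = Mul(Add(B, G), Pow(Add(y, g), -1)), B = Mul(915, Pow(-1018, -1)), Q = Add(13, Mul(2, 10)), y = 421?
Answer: Rational(-3254638105277, 1274536) ≈ -2.5536e+6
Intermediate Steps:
Q = 33 (Q = Add(13, 20) = 33)
g = Rational(-11, 3) (g = Mul(Rational(-1, 9), 33) = Rational(-11, 3) ≈ -3.6667)
B = Rational(-915, 1018) (B = Mul(915, Rational(-1, 1018)) = Rational(-915, 1018) ≈ -0.89882)
Function('s')(E, G) = Add(Rational(-2745, 1274536), Mul(Rational(3, 1252), G)) (Function('s')(E, G) = Mul(Add(Rational(-915, 1018), G), Pow(Add(421, Rational(-11, 3)), -1)) = Mul(Add(Rational(-915, 1018), G), Pow(Rational(1252, 3), -1)) = Mul(Add(Rational(-915, 1018), G), Rational(3, 1252)) = Add(Rational(-2745, 1274536), Mul(Rational(3, 1252), G)))
Add(-2553587, Function('s')(2050, j)) = Add(-2553587, Add(Rational(-2745, 1274536), Mul(Rational(3, 1252), 150))) = Add(-2553587, Add(Rational(-2745, 1274536), Rational(225, 626))) = Add(-2553587, Rational(455355, 1274536)) = Rational(-3254638105277, 1274536)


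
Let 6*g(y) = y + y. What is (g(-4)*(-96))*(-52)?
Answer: -6656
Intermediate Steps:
g(y) = y/3 (g(y) = (y + y)/6 = (2*y)/6 = y/3)
(g(-4)*(-96))*(-52) = (((1/3)*(-4))*(-96))*(-52) = -4/3*(-96)*(-52) = 128*(-52) = -6656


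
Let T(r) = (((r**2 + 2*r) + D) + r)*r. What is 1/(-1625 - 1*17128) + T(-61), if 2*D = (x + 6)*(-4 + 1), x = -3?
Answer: -8084174513/37506 ≈ -2.1554e+5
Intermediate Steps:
D = -9/2 (D = ((-3 + 6)*(-4 + 1))/2 = (3*(-3))/2 = (1/2)*(-9) = -9/2 ≈ -4.5000)
T(r) = r*(-9/2 + r**2 + 3*r) (T(r) = (((r**2 + 2*r) - 9/2) + r)*r = ((-9/2 + r**2 + 2*r) + r)*r = (-9/2 + r**2 + 3*r)*r = r*(-9/2 + r**2 + 3*r))
1/(-1625 - 1*17128) + T(-61) = 1/(-1625 - 1*17128) + (1/2)*(-61)*(-9 + 2*(-61)**2 + 6*(-61)) = 1/(-1625 - 17128) + (1/2)*(-61)*(-9 + 2*3721 - 366) = 1/(-18753) + (1/2)*(-61)*(-9 + 7442 - 366) = -1/18753 + (1/2)*(-61)*7067 = -1/18753 - 431087/2 = -8084174513/37506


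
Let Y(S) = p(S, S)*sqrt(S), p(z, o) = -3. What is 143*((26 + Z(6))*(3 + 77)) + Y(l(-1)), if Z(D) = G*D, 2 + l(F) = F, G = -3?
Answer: 91520 - 3*I*sqrt(3) ≈ 91520.0 - 5.1962*I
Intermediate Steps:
l(F) = -2 + F
Z(D) = -3*D
Y(S) = -3*sqrt(S)
143*((26 + Z(6))*(3 + 77)) + Y(l(-1)) = 143*((26 - 3*6)*(3 + 77)) - 3*sqrt(-2 - 1) = 143*((26 - 18)*80) - 3*I*sqrt(3) = 143*(8*80) - 3*I*sqrt(3) = 143*640 - 3*I*sqrt(3) = 91520 - 3*I*sqrt(3)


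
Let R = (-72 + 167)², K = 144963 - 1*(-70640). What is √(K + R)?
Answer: 2*√56157 ≈ 473.95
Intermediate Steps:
K = 215603 (K = 144963 + 70640 = 215603)
R = 9025 (R = 95² = 9025)
√(K + R) = √(215603 + 9025) = √224628 = 2*√56157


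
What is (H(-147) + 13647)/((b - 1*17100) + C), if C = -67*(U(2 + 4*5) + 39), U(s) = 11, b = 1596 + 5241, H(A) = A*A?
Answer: -35256/13613 ≈ -2.5899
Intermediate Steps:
H(A) = A²
b = 6837
C = -3350 (C = -67*(11 + 39) = -67*50 = -3350)
(H(-147) + 13647)/((b - 1*17100) + C) = ((-147)² + 13647)/((6837 - 1*17100) - 3350) = (21609 + 13647)/((6837 - 17100) - 3350) = 35256/(-10263 - 3350) = 35256/(-13613) = 35256*(-1/13613) = -35256/13613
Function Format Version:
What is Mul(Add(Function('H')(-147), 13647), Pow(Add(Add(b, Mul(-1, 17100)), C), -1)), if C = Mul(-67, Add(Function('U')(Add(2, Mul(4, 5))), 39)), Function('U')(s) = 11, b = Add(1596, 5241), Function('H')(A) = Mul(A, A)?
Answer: Rational(-35256, 13613) ≈ -2.5899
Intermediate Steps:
Function('H')(A) = Pow(A, 2)
b = 6837
C = -3350 (C = Mul(-67, Add(11, 39)) = Mul(-67, 50) = -3350)
Mul(Add(Function('H')(-147), 13647), Pow(Add(Add(b, Mul(-1, 17100)), C), -1)) = Mul(Add(Pow(-147, 2), 13647), Pow(Add(Add(6837, Mul(-1, 17100)), -3350), -1)) = Mul(Add(21609, 13647), Pow(Add(Add(6837, -17100), -3350), -1)) = Mul(35256, Pow(Add(-10263, -3350), -1)) = Mul(35256, Pow(-13613, -1)) = Mul(35256, Rational(-1, 13613)) = Rational(-35256, 13613)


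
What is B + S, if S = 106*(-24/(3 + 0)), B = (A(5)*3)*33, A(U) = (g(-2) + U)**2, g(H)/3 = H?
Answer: -749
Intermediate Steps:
g(H) = 3*H
A(U) = (-6 + U)**2 (A(U) = (3*(-2) + U)**2 = (-6 + U)**2)
B = 99 (B = ((-6 + 5)**2*3)*33 = ((-1)**2*3)*33 = (1*3)*33 = 3*33 = 99)
S = -848 (S = 106*(-24/3) = 106*((1/3)*(-24)) = 106*(-8) = -848)
B + S = 99 - 848 = -749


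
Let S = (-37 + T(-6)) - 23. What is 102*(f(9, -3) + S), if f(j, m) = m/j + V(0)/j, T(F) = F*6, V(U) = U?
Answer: -9826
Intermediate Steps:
T(F) = 6*F
S = -96 (S = (-37 + 6*(-6)) - 23 = (-37 - 36) - 23 = -73 - 23 = -96)
f(j, m) = m/j (f(j, m) = m/j + 0/j = m/j + 0 = m/j)
102*(f(9, -3) + S) = 102*(-3/9 - 96) = 102*(-3*1/9 - 96) = 102*(-1/3 - 96) = 102*(-289/3) = -9826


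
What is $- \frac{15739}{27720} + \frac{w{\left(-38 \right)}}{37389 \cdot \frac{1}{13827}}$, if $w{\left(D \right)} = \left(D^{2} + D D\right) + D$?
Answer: $\frac{3007636883}{2855160} \approx 1053.4$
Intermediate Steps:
$w{\left(D \right)} = D + 2 D^{2}$ ($w{\left(D \right)} = \left(D^{2} + D^{2}\right) + D = 2 D^{2} + D = D + 2 D^{2}$)
$- \frac{15739}{27720} + \frac{w{\left(-38 \right)}}{37389 \cdot \frac{1}{13827}} = - \frac{15739}{27720} + \frac{\left(-38\right) \left(1 + 2 \left(-38\right)\right)}{37389 \cdot \frac{1}{13827}} = \left(-15739\right) \frac{1}{27720} + \frac{\left(-38\right) \left(1 - 76\right)}{37389 \cdot \frac{1}{13827}} = - \frac{15739}{27720} + \frac{\left(-38\right) \left(-75\right)}{\frac{1133}{419}} = - \frac{15739}{27720} + 2850 \cdot \frac{419}{1133} = - \frac{15739}{27720} + \frac{1194150}{1133} = \frac{3007636883}{2855160}$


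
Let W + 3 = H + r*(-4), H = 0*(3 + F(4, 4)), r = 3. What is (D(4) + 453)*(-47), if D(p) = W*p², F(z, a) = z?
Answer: -10011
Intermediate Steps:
H = 0 (H = 0*(3 + 4) = 0*7 = 0)
W = -15 (W = -3 + (0 + 3*(-4)) = -3 + (0 - 12) = -3 - 12 = -15)
D(p) = -15*p²
(D(4) + 453)*(-47) = (-15*4² + 453)*(-47) = (-15*16 + 453)*(-47) = (-240 + 453)*(-47) = 213*(-47) = -10011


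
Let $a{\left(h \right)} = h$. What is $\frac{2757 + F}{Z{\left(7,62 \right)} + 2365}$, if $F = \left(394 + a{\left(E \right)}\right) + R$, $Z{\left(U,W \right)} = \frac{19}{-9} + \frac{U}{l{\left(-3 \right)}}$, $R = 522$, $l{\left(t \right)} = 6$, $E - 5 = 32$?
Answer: $\frac{9540}{6079} \approx 1.5693$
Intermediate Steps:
$E = 37$ ($E = 5 + 32 = 37$)
$Z{\left(U,W \right)} = - \frac{19}{9} + \frac{U}{6}$ ($Z{\left(U,W \right)} = \frac{19}{-9} + \frac{U}{6} = 19 \left(- \frac{1}{9}\right) + U \frac{1}{6} = - \frac{19}{9} + \frac{U}{6}$)
$F = 953$ ($F = \left(394 + 37\right) + 522 = 431 + 522 = 953$)
$\frac{2757 + F}{Z{\left(7,62 \right)} + 2365} = \frac{2757 + 953}{\left(- \frac{19}{9} + \frac{1}{6} \cdot 7\right) + 2365} = \frac{3710}{\left(- \frac{19}{9} + \frac{7}{6}\right) + 2365} = \frac{3710}{- \frac{17}{18} + 2365} = \frac{3710}{\frac{42553}{18}} = 3710 \cdot \frac{18}{42553} = \frac{9540}{6079}$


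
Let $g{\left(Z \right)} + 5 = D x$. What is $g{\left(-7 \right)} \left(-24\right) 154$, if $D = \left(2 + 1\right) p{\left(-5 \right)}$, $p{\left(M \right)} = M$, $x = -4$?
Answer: $-203280$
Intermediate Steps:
$D = -15$ ($D = \left(2 + 1\right) \left(-5\right) = 3 \left(-5\right) = -15$)
$g{\left(Z \right)} = 55$ ($g{\left(Z \right)} = -5 - -60 = -5 + 60 = 55$)
$g{\left(-7 \right)} \left(-24\right) 154 = 55 \left(-24\right) 154 = \left(-1320\right) 154 = -203280$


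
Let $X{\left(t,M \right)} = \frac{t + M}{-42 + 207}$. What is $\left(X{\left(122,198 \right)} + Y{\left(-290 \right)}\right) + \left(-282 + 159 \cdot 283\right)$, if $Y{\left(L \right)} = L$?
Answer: $\frac{1466089}{33} \approx 44427.0$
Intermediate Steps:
$X{\left(t,M \right)} = \frac{M}{165} + \frac{t}{165}$ ($X{\left(t,M \right)} = \frac{M + t}{165} = \left(M + t\right) \frac{1}{165} = \frac{M}{165} + \frac{t}{165}$)
$\left(X{\left(122,198 \right)} + Y{\left(-290 \right)}\right) + \left(-282 + 159 \cdot 283\right) = \left(\left(\frac{1}{165} \cdot 198 + \frac{1}{165} \cdot 122\right) - 290\right) + \left(-282 + 159 \cdot 283\right) = \left(\left(\frac{6}{5} + \frac{122}{165}\right) - 290\right) + \left(-282 + 44997\right) = \left(\frac{64}{33} - 290\right) + 44715 = - \frac{9506}{33} + 44715 = \frac{1466089}{33}$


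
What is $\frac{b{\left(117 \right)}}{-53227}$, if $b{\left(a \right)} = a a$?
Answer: $- \frac{13689}{53227} \approx -0.25718$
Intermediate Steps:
$b{\left(a \right)} = a^{2}$
$\frac{b{\left(117 \right)}}{-53227} = \frac{117^{2}}{-53227} = 13689 \left(- \frac{1}{53227}\right) = - \frac{13689}{53227}$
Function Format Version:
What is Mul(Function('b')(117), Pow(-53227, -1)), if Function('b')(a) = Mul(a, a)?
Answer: Rational(-13689, 53227) ≈ -0.25718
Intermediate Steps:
Function('b')(a) = Pow(a, 2)
Mul(Function('b')(117), Pow(-53227, -1)) = Mul(Pow(117, 2), Pow(-53227, -1)) = Mul(13689, Rational(-1, 53227)) = Rational(-13689, 53227)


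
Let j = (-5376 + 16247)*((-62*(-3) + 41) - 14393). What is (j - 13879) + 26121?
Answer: -153986344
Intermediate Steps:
j = -153998586 (j = 10871*((186 + 41) - 14393) = 10871*(227 - 14393) = 10871*(-14166) = -153998586)
(j - 13879) + 26121 = (-153998586 - 13879) + 26121 = -154012465 + 26121 = -153986344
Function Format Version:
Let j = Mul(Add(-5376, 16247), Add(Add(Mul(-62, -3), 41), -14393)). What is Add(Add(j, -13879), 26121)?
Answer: -153986344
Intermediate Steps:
j = -153998586 (j = Mul(10871, Add(Add(186, 41), -14393)) = Mul(10871, Add(227, -14393)) = Mul(10871, -14166) = -153998586)
Add(Add(j, -13879), 26121) = Add(Add(-153998586, -13879), 26121) = Add(-154012465, 26121) = -153986344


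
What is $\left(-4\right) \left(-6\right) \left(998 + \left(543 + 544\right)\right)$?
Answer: $50040$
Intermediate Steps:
$\left(-4\right) \left(-6\right) \left(998 + \left(543 + 544\right)\right) = 24 \left(998 + 1087\right) = 24 \cdot 2085 = 50040$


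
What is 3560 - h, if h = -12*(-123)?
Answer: 2084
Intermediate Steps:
h = 1476
3560 - h = 3560 - 1*1476 = 3560 - 1476 = 2084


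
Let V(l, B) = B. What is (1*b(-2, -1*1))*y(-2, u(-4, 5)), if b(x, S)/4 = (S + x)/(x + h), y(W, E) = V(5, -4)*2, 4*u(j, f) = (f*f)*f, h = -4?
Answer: -16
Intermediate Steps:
u(j, f) = f³/4 (u(j, f) = ((f*f)*f)/4 = (f²*f)/4 = f³/4)
y(W, E) = -8 (y(W, E) = -4*2 = -8)
b(x, S) = 4*(S + x)/(-4 + x) (b(x, S) = 4*((S + x)/(x - 4)) = 4*((S + x)/(-4 + x)) = 4*(S + x)/(-4 + x))
(1*b(-2, -1*1))*y(-2, u(-4, 5)) = (1*(4*(-1*1 - 2)/(-4 - 2)))*(-8) = (1*(4*(-1 - 2)/(-6)))*(-8) = (1*(4*(-⅙)*(-3)))*(-8) = (1*2)*(-8) = 2*(-8) = -16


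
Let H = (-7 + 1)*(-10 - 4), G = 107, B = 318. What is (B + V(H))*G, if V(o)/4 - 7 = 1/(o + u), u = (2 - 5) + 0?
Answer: 2999210/81 ≈ 37027.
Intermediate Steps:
H = 84 (H = -6*(-14) = 84)
u = -3 (u = -3 + 0 = -3)
V(o) = 28 + 4/(-3 + o) (V(o) = 28 + 4/(o - 3) = 28 + 4/(-3 + o))
(B + V(H))*G = (318 + 4*(-20 + 7*84)/(-3 + 84))*107 = (318 + 4*(-20 + 588)/81)*107 = (318 + 4*(1/81)*568)*107 = (318 + 2272/81)*107 = (28030/81)*107 = 2999210/81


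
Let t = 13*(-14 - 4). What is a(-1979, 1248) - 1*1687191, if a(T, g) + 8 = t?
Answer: -1687433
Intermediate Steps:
t = -234 (t = 13*(-18) = -234)
a(T, g) = -242 (a(T, g) = -8 - 234 = -242)
a(-1979, 1248) - 1*1687191 = -242 - 1*1687191 = -242 - 1687191 = -1687433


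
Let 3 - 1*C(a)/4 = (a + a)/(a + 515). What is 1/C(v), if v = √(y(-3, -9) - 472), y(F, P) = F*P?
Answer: 19903/238747 + 103*I*√445/954988 ≈ 0.083364 + 0.0022752*I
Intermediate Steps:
v = I*√445 (v = √(-3*(-9) - 472) = √(27 - 472) = √(-445) = I*√445 ≈ 21.095*I)
C(a) = 12 - 8*a/(515 + a) (C(a) = 12 - 4*(a + a)/(a + 515) = 12 - 4*2*a/(515 + a) = 12 - 8*a/(515 + a))
1/C(v) = 1/(4*(1545 + I*√445)/(515 + I*√445)) = (515 + I*√445)/(4*(1545 + I*√445))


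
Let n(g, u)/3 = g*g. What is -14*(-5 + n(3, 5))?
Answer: -308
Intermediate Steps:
n(g, u) = 3*g² (n(g, u) = 3*(g*g) = 3*g²)
-14*(-5 + n(3, 5)) = -14*(-5 + 3*3²) = -14*(-5 + 3*9) = -14*(-5 + 27) = -14*22 = -308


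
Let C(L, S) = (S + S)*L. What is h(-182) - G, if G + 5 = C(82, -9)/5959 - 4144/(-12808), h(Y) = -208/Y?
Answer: 405169635/66782513 ≈ 6.0670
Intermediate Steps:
C(L, S) = 2*L*S (C(L, S) = (2*S)*L = 2*L*S)
G = -46978109/9540359 (G = -5 + ((2*82*(-9))/5959 - 4144/(-12808)) = -5 + (-1476*1/5959 - 4144*(-1/12808)) = -5 + (-1476/5959 + 518/1601) = -5 + 723686/9540359 = -46978109/9540359 ≈ -4.9241)
h(-182) - G = -208/(-182) - 1*(-46978109/9540359) = -208*(-1/182) + 46978109/9540359 = 8/7 + 46978109/9540359 = 405169635/66782513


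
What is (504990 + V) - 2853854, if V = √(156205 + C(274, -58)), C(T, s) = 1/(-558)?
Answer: -2348864 + √5404068118/186 ≈ -2.3485e+6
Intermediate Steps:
C(T, s) = -1/558
V = √5404068118/186 (V = √(156205 - 1/558) = √(87162389/558) = √5404068118/186 ≈ 395.23)
(504990 + V) - 2853854 = (504990 + √5404068118/186) - 2853854 = -2348864 + √5404068118/186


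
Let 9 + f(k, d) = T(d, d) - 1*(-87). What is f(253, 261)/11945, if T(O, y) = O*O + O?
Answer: 13692/2389 ≈ 5.7313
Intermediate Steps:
T(O, y) = O + O² (T(O, y) = O² + O = O + O²)
f(k, d) = 78 + d*(1 + d) (f(k, d) = -9 + (d*(1 + d) - 1*(-87)) = -9 + (d*(1 + d) + 87) = -9 + (87 + d*(1 + d)) = 78 + d*(1 + d))
f(253, 261)/11945 = (78 + 261*(1 + 261))/11945 = (78 + 261*262)*(1/11945) = (78 + 68382)*(1/11945) = 68460*(1/11945) = 13692/2389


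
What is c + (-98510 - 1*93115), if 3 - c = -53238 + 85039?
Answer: -223423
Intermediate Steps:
c = -31798 (c = 3 - (-53238 + 85039) = 3 - 1*31801 = 3 - 31801 = -31798)
c + (-98510 - 1*93115) = -31798 + (-98510 - 1*93115) = -31798 + (-98510 - 93115) = -31798 - 191625 = -223423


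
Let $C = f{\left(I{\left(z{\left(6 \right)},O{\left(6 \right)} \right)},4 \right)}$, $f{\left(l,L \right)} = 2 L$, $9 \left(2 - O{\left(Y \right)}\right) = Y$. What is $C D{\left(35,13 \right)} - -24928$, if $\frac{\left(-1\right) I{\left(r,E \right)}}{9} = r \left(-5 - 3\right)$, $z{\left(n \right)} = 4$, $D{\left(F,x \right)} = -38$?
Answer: $24624$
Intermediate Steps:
$O{\left(Y \right)} = 2 - \frac{Y}{9}$
$I{\left(r,E \right)} = 72 r$ ($I{\left(r,E \right)} = - 9 r \left(-5 - 3\right) = - 9 r \left(-8\right) = - 9 \left(- 8 r\right) = 72 r$)
$C = 8$ ($C = 2 \cdot 4 = 8$)
$C D{\left(35,13 \right)} - -24928 = 8 \left(-38\right) - -24928 = -304 + 24928 = 24624$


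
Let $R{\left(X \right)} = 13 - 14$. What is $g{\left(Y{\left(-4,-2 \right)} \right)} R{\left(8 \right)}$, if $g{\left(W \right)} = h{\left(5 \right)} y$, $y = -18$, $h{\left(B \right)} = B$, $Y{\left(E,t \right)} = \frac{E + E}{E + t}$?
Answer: $90$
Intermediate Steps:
$Y{\left(E,t \right)} = \frac{2 E}{E + t}$
$R{\left(X \right)} = -1$ ($R{\left(X \right)} = 13 - 14 = -1$)
$g{\left(W \right)} = -90$ ($g{\left(W \right)} = 5 \left(-18\right) = -90$)
$g{\left(Y{\left(-4,-2 \right)} \right)} R{\left(8 \right)} = \left(-90\right) \left(-1\right) = 90$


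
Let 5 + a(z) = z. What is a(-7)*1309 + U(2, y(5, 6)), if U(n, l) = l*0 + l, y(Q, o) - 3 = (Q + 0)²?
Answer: -15680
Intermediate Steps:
a(z) = -5 + z
y(Q, o) = 3 + Q² (y(Q, o) = 3 + (Q + 0)² = 3 + Q²)
U(n, l) = l (U(n, l) = 0 + l = l)
a(-7)*1309 + U(2, y(5, 6)) = (-5 - 7)*1309 + (3 + 5²) = -12*1309 + (3 + 25) = -15708 + 28 = -15680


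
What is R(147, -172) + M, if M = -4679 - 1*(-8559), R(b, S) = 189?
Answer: 4069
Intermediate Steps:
M = 3880 (M = -4679 + 8559 = 3880)
R(147, -172) + M = 189 + 3880 = 4069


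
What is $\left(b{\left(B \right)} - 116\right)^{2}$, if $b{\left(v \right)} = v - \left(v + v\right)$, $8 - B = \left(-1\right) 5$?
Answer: $16641$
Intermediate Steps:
$B = 13$ ($B = 8 - \left(-1\right) 5 = 8 - -5 = 8 + 5 = 13$)
$b{\left(v \right)} = - v$ ($b{\left(v \right)} = v - 2 v = - v$)
$\left(b{\left(B \right)} - 116\right)^{2} = \left(\left(-1\right) 13 - 116\right)^{2} = \left(-13 - 116\right)^{2} = \left(-129\right)^{2} = 16641$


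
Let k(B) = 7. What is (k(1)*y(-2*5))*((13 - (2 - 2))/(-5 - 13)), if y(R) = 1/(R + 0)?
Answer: 91/180 ≈ 0.50556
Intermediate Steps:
y(R) = 1/R
(k(1)*y(-2*5))*((13 - (2 - 2))/(-5 - 13)) = (7/((-2*5)))*((13 - (2 - 2))/(-5 - 13)) = (7/(-10))*((13 - 1*0)/(-18)) = (7*(-⅒))*((13 + 0)*(-1/18)) = -91*(-1)/(10*18) = -7/10*(-13/18) = 91/180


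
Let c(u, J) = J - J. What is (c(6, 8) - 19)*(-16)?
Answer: 304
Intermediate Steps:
c(u, J) = 0
(c(6, 8) - 19)*(-16) = (0 - 19)*(-16) = -19*(-16) = 304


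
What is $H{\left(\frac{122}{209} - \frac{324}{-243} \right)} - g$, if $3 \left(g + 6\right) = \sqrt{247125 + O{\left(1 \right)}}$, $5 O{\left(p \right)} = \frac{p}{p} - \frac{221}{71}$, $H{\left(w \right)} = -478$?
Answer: $-472 - \frac{\sqrt{1245754995}}{213} \approx -637.71$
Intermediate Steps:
$O{\left(p \right)} = - \frac{30}{71}$ ($O{\left(p \right)} = \frac{\frac{p}{p} - \frac{221}{71}}{5} = \frac{1 - \frac{221}{71}}{5} = \frac{1}{5} \left(- \frac{150}{71}\right) = - \frac{30}{71}$)
$g = -6 + \frac{\sqrt{1245754995}}{213}$ ($g = -6 + \frac{\sqrt{247125 - \frac{30}{71}}}{3} = -6 + \frac{\sqrt{\frac{17545845}{71}}}{3} = -6 + \frac{\frac{1}{71} \sqrt{1245754995}}{3} = -6 + \frac{\sqrt{1245754995}}{213} \approx 159.71$)
$H{\left(\frac{122}{209} - \frac{324}{-243} \right)} - g = -478 - \left(-6 + \frac{\sqrt{1245754995}}{213}\right) = -478 + \left(6 - \frac{\sqrt{1245754995}}{213}\right) = -472 - \frac{\sqrt{1245754995}}{213}$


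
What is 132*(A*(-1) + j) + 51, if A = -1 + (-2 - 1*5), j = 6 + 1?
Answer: 2031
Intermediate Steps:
j = 7
A = -8 (A = -1 + (-2 - 5) = -1 - 7 = -8)
132*(A*(-1) + j) + 51 = 132*(-8*(-1) + 7) + 51 = 132*(8 + 7) + 51 = 132*15 + 51 = 1980 + 51 = 2031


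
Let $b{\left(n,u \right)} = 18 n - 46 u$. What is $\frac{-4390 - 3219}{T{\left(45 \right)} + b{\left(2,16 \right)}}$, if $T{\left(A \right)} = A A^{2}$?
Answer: $- \frac{7609}{90425} \approx -0.084147$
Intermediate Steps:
$T{\left(A \right)} = A^{3}$
$b{\left(n,u \right)} = - 46 u + 18 n$
$\frac{-4390 - 3219}{T{\left(45 \right)} + b{\left(2,16 \right)}} = \frac{-4390 - 3219}{45^{3} + \left(\left(-46\right) 16 + 18 \cdot 2\right)} = - \frac{7609}{91125 + \left(-736 + 36\right)} = - \frac{7609}{91125 - 700} = - \frac{7609}{90425}$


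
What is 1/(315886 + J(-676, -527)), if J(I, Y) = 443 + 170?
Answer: 1/316499 ≈ 3.1596e-6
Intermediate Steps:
J(I, Y) = 613
1/(315886 + J(-676, -527)) = 1/(315886 + 613) = 1/316499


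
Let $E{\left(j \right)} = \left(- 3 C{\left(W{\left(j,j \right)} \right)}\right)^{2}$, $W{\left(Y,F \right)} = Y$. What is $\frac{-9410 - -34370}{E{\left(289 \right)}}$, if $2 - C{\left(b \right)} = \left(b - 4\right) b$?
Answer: $\frac{8320}{20350991307} \approx 4.0883 \cdot 10^{-7}$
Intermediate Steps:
$C{\left(b \right)} = 2 - b \left(-4 + b\right)$ ($C{\left(b \right)} = 2 - \left(b - 4\right) b = 2 - \left(-4 + b\right) b = 2 - b \left(-4 + b\right)$)
$E{\left(j \right)} = \left(-6 - 12 j + 3 j^{2}\right)^{2}$ ($E{\left(j \right)} = \left(- 3 \left(2 - j^{2} + 4 j\right)\right)^{2} = \left(-6 - 12 j + 3 j^{2}\right)^{2}$)
$\frac{-9410 - -34370}{E{\left(289 \right)}} = \frac{-9410 - -34370}{9 \left(2 - 289^{2} + 4 \cdot 289\right)^{2}} = \frac{-9410 + 34370}{9 \left(2 - 83521 + 1156\right)^{2}} = \frac{24960}{9 \left(2 - 83521 + 1156\right)^{2}} = \frac{24960}{9 \left(-82363\right)^{2}} = \frac{24960}{9 \cdot 6783663769} = \frac{24960}{61052973921} = 24960 \cdot \frac{1}{61052973921} = \frac{8320}{20350991307}$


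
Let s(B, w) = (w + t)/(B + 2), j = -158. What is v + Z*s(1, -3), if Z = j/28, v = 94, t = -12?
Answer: 1711/14 ≈ 122.21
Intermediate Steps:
s(B, w) = (-12 + w)/(2 + B) (s(B, w) = (w - 12)/(B + 2) = (-12 + w)/(2 + B))
Z = -79/14 (Z = -158/28 = -158*1/28 = -79/14 ≈ -5.6429)
v + Z*s(1, -3) = 94 - 79*(-12 - 3)/(14*(2 + 1)) = 94 - 79*(-15)/(14*3) = 94 - 79*(-15)/42 = 94 - 79/14*(-5) = 94 + 395/14 = 1711/14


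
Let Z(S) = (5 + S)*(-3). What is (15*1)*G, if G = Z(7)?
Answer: -540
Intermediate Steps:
Z(S) = -15 - 3*S
G = -36 (G = -15 - 3*7 = -15 - 21 = -36)
(15*1)*G = (15*1)*(-36) = 15*(-36) = -540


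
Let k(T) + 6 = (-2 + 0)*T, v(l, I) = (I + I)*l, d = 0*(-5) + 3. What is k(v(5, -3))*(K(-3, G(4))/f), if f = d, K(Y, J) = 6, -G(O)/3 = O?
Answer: 108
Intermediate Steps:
G(O) = -3*O
d = 3 (d = 0 + 3 = 3)
f = 3
v(l, I) = 2*I*l (v(l, I) = (2*I)*l = 2*I*l)
k(T) = -6 - 2*T (k(T) = -6 + (-2 + 0)*T = -6 - 2*T)
k(v(5, -3))*(K(-3, G(4))/f) = (-6 - 4*(-3)*5)*(6/3) = (-6 - 2*(-30))*(6*(1/3)) = (-6 + 60)*2 = 54*2 = 108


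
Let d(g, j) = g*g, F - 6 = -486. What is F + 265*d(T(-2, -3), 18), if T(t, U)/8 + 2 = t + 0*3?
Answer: 270880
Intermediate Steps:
F = -480 (F = 6 - 486 = -480)
T(t, U) = -16 + 8*t (T(t, U) = -16 + 8*(t + 0*3) = -16 + 8*(t + 0) = -16 + 8*t)
d(g, j) = g²
F + 265*d(T(-2, -3), 18) = -480 + 265*(-16 + 8*(-2))² = -480 + 265*(-16 - 16)² = -480 + 265*(-32)² = -480 + 265*1024 = -480 + 271360 = 270880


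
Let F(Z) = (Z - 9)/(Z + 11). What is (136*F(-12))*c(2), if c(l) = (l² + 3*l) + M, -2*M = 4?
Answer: 22848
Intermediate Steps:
M = -2 (M = -½*4 = -2)
F(Z) = (-9 + Z)/(11 + Z)
c(l) = -2 + l² + 3*l (c(l) = (l² + 3*l) - 2 = -2 + l² + 3*l)
(136*F(-12))*c(2) = (136*((-9 - 12)/(11 - 12)))*(-2 + 2² + 3*2) = (136*(-21/(-1)))*(-2 + 4 + 6) = (136*(-1*(-21)))*8 = (136*21)*8 = 2856*8 = 22848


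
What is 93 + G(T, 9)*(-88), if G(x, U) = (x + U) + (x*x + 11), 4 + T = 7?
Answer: -2723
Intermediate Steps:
T = 3 (T = -4 + 7 = 3)
G(x, U) = 11 + U + x + x² (G(x, U) = (U + x) + (x² + 11) = (U + x) + (11 + x²) = 11 + U + x + x²)
93 + G(T, 9)*(-88) = 93 + (11 + 9 + 3 + 3²)*(-88) = 93 + (11 + 9 + 3 + 9)*(-88) = 93 + 32*(-88) = 93 - 2816 = -2723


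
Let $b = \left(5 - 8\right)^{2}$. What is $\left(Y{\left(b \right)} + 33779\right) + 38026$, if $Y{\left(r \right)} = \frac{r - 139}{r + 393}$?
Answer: $\frac{14432740}{201} \approx 71805.0$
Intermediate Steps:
$b = 9$ ($b = \left(-3\right)^{2} = 9$)
$Y{\left(r \right)} = \frac{-139 + r}{393 + r}$
$\left(Y{\left(b \right)} + 33779\right) + 38026 = \left(\frac{-139 + 9}{393 + 9} + 33779\right) + 38026 = \left(\frac{1}{402} \left(-130\right) + 33779\right) + 38026 = \left(- \frac{65}{201} + 33779\right) + 38026 = \frac{6789514}{201} + 38026 = \frac{14432740}{201}$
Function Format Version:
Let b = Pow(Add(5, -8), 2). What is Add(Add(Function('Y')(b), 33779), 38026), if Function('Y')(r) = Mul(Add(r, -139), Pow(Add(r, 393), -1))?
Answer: Rational(14432740, 201) ≈ 71805.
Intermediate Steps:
b = 9 (b = Pow(-3, 2) = 9)
Function('Y')(r) = Mul(Pow(Add(393, r), -1), Add(-139, r)) (Function('Y')(r) = Mul(Add(-139, r), Pow(Add(393, r), -1)) = Mul(Pow(Add(393, r), -1), Add(-139, r)))
Add(Add(Function('Y')(b), 33779), 38026) = Add(Add(Mul(Pow(Add(393, 9), -1), Add(-139, 9)), 33779), 38026) = Add(Add(Mul(Pow(402, -1), -130), 33779), 38026) = Add(Add(Mul(Rational(1, 402), -130), 33779), 38026) = Add(Add(Rational(-65, 201), 33779), 38026) = Add(Rational(6789514, 201), 38026) = Rational(14432740, 201)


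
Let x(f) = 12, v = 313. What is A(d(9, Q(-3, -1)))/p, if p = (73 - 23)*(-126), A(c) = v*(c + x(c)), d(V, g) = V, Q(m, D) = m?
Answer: -313/300 ≈ -1.0433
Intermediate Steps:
A(c) = 3756 + 313*c (A(c) = 313*(c + 12) = 313*(12 + c) = 3756 + 313*c)
p = -6300 (p = 50*(-126) = -6300)
A(d(9, Q(-3, -1)))/p = (3756 + 313*9)/(-6300) = (3756 + 2817)*(-1/6300) = 6573*(-1/6300) = -313/300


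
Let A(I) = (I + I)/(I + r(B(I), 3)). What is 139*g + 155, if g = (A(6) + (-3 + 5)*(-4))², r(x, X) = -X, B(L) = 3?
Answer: 2379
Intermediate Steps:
A(I) = 2*I/(-3 + I) (A(I) = (I + I)/(I - 1*3) = (2*I)/(I - 3) = (2*I)/(-3 + I) = 2*I/(-3 + I))
g = 16 (g = (2*6/(-3 + 6) + (-3 + 5)*(-4))² = (2*6/3 + 2*(-4))² = (2*6*(⅓) - 8)² = (4 - 8)² = (-4)² = 16)
139*g + 155 = 139*16 + 155 = 2224 + 155 = 2379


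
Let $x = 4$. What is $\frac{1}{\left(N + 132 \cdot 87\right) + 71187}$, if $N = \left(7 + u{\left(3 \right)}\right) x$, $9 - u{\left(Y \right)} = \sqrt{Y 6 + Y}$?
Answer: $\frac{82735}{6845079889} + \frac{4 \sqrt{21}}{6845079889} \approx 1.2089 \cdot 10^{-5}$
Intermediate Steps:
$u{\left(Y \right)} = 9 - \sqrt{7} \sqrt{Y}$ ($u{\left(Y \right)} = 9 - \sqrt{Y 6 + Y} = 9 - \sqrt{6 Y + Y} = 9 - \sqrt{7 Y} = 9 - \sqrt{7} \sqrt{Y}$)
$N = 64 - 4 \sqrt{21}$ ($N = \left(7 + \left(9 - \sqrt{7} \sqrt{3}\right)\right) 4 = \left(7 + \left(9 - \sqrt{21}\right)\right) 4 = \left(16 - \sqrt{21}\right) 4 = 64 - 4 \sqrt{21} \approx 45.67$)
$\frac{1}{\left(N + 132 \cdot 87\right) + 71187} = \frac{1}{\left(\left(64 - 4 \sqrt{21}\right) + 132 \cdot 87\right) + 71187} = \frac{1}{\left(\left(64 - 4 \sqrt{21}\right) + 11484\right) + 71187} = \frac{1}{\left(11548 - 4 \sqrt{21}\right) + 71187} = \frac{1}{82735 - 4 \sqrt{21}}$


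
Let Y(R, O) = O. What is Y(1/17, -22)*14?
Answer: -308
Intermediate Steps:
Y(1/17, -22)*14 = -22*14 = -308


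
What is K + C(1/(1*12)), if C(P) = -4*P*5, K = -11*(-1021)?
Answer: 33688/3 ≈ 11229.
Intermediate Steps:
K = 11231
C(P) = -20*P
K + C(1/(1*12)) = 11231 - 20/(1*12) = 11231 - 20/12 = 11231 - 20*1/12 = 11231 - 5/3 = 33688/3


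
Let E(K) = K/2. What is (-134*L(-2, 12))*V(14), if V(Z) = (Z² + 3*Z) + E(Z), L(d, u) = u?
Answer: -393960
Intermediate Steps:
E(K) = K/2 (E(K) = K*(½) = K/2)
V(Z) = Z² + 7*Z/2 (V(Z) = (Z² + 3*Z) + Z/2 = Z² + 7*Z/2)
(-134*L(-2, 12))*V(14) = (-134*12)*((½)*14*(7 + 2*14)) = -804*14*(7 + 28) = -804*14*35 = -1608*245 = -393960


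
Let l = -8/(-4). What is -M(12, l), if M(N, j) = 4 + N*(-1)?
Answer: 8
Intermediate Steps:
l = 2 (l = -8*(-¼) = 2)
M(N, j) = 4 - N
-M(12, l) = -(4 - 1*12) = -(4 - 12) = -1*(-8) = 8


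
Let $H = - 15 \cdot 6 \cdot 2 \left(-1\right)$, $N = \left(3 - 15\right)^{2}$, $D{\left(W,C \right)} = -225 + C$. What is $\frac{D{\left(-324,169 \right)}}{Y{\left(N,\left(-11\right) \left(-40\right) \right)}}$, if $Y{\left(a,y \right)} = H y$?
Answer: $- \frac{7}{9900} \approx -0.00070707$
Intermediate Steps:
$N = 144$ ($N = \left(-12\right)^{2} = 144$)
$H = 180$ ($H = - 15 \cdot 12 \left(-1\right) = \left(-15\right) \left(-12\right) = 180$)
$Y{\left(a,y \right)} = 180 y$
$\frac{D{\left(-324,169 \right)}}{Y{\left(N,\left(-11\right) \left(-40\right) \right)}} = \frac{-225 + 169}{180 \left(\left(-11\right) \left(-40\right)\right)} = - \frac{56}{180 \cdot 440} = - \frac{56}{79200} = \left(-56\right) \frac{1}{79200} = - \frac{7}{9900}$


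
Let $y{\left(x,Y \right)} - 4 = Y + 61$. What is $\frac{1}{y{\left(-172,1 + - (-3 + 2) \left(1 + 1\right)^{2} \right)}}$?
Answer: $\frac{1}{70} \approx 0.014286$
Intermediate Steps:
$y{\left(x,Y \right)} = 65 + Y$ ($y{\left(x,Y \right)} = 4 + \left(Y + 61\right) = 4 + \left(61 + Y\right) = 65 + Y$)
$\frac{1}{y{\left(-172,1 + - (-3 + 2) \left(1 + 1\right)^{2} \right)}} = \frac{1}{65 + \left(1 + - (-3 + 2) \left(1 + 1\right)^{2}\right)} = \frac{1}{65 + \left(1 + \left(-1\right) \left(-1\right) 2^{2}\right)} = \frac{1}{65 + \left(1 + 1 \cdot 4\right)} = \frac{1}{65 + \left(1 + 4\right)} = \frac{1}{65 + 5} = \frac{1}{70}$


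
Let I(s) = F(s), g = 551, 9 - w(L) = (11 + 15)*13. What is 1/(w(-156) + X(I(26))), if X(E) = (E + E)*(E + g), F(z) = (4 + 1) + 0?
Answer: 1/5231 ≈ 0.00019117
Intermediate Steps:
w(L) = -329 (w(L) = 9 - (11 + 15)*13 = 9 - 26*13 = 9 - 1*338 = 9 - 338 = -329)
F(z) = 5 (F(z) = 5 + 0 = 5)
I(s) = 5
X(E) = 2*E*(551 + E) (X(E) = (E + E)*(E + 551) = (2*E)*(551 + E) = 2*E*(551 + E))
1/(w(-156) + X(I(26))) = 1/(-329 + 2*5*(551 + 5)) = 1/(-329 + 2*5*556) = 1/(-329 + 5560) = 1/5231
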